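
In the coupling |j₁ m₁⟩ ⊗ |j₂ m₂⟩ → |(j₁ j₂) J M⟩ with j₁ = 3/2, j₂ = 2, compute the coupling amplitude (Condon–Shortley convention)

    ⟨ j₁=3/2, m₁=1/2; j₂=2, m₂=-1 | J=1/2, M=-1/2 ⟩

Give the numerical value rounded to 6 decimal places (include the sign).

-0.547723

j₁+j₂−J=3  J+j₁−j₂=0  J−j₁+j₂=1  j₁+j₂+J+1=5
(j₁±m₁, j₂±m₂, J±M) = (2,1,1,3,0,1)
P² = 6/5
sum k=1..1:
  [1] −1/2 = -1/2
S = -1/2
C² = P²·S² = 3/10 ; C = -0.547723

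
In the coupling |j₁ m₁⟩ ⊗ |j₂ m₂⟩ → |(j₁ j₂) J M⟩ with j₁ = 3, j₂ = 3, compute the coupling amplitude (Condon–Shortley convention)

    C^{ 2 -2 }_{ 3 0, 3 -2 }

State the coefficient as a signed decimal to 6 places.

-0.487950

√[5·4!2!2!/9! · 3!3!1!5!0!4!] = √(960/7)
  +(−1)^1/∏(1,3,2,0,0,2)! = -1/24  (running -1/24)
⟨..|..⟩ = √(960/7)·(-1/24) = -0.487950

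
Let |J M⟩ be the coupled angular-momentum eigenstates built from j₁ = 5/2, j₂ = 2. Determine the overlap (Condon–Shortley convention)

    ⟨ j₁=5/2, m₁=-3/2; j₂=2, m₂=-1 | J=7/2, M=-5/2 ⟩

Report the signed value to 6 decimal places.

−√(1/63) ≈ -0.125988

triangle: 1!·4!·3!/9! = 144/362880
(j±m)!: 1!·4!·1!·3!·1!·6! = 103680
prefactor² = (2J+1)·Δ·N² = 2304/7
  k=0: +1/(0!·1!·4!·1!·0!·2!) = 1/48
  k=1: −1/(1!·0!·3!·0!·1!·3!) = -1/36
Σ = -1/144  ⇒  CG² = 2304/7·(-1/144)² = 1/63
CG = −√(1/63) = -0.125988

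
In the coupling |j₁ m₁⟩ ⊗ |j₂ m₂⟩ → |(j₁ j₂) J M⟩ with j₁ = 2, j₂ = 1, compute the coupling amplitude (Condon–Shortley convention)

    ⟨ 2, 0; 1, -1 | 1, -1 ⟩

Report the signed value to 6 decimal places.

j₁+j₂−J=2  J+j₁−j₂=2  J−j₁+j₂=0  j₁+j₂+J+1=5
(j₁±m₁, j₂±m₂, J±M) = (2,2,0,2,0,2)
P² = 8/5
sum k=0..0:
  [0] +1/4 = 1/4
S = 1/4
C² = P²·S² = 1/10 ; C = +0.316228

+0.316228  (= +√(1/10))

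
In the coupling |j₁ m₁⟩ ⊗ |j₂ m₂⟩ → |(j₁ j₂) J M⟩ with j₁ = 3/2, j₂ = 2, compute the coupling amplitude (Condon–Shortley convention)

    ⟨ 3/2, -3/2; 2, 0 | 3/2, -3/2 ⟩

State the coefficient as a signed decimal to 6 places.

+0.447214

√[4·2!1!2!/6! · 0!3!2!2!0!3!] = √(16/5)
  +(−1)^2/∏(2,0,1,0,0,2)! = 1/4  (running 1/4)
⟨..|..⟩ = √(16/5)·(1/4) = +0.447214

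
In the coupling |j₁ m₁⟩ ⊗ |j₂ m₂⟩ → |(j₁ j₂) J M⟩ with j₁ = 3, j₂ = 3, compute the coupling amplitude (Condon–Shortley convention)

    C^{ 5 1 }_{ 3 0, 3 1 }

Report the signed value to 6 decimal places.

−√(5/42) ≈ -0.345033

j₁+j₂−J=1  J+j₁−j₂=5  J−j₁+j₂=5  j₁+j₂+J+1=12
(j₁±m₁, j₂±m₂, J±M) = (3,3,4,2,6,4)
P² = 69120/7
sum k=0..1:
  [0] +1/288 = 1/288
  [1] −1/144 = -1/144
S = -1/288
C² = P²·S² = 5/42 ; C = -0.345033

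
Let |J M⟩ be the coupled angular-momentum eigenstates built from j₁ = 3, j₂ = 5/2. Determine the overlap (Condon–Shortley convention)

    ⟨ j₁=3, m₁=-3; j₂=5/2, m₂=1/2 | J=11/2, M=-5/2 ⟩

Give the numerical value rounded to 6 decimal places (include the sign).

+√(2/33) ≈ +0.246183

triangle: 0!×6!×5!/12! = 86400/479001600
(j±m)!: 0!×6!×3!×2!×3!×8! = 2090188800
prefactor² = (2J+1)×Δ×N² = 49766400/11
  k=0: +1/(0!×0!×6!×3!×0!×2!) = 1/8640
Σ = 1/8640  ⇒  CG² = 49766400/11×1/8640² = 2/33
CG = +√(2/33) = +0.246183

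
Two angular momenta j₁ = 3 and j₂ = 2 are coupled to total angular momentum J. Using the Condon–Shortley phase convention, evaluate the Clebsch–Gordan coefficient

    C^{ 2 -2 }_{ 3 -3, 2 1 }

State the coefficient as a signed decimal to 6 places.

−√(5/14) ≈ -0.597614

√[5·3!3!1!/8! · 0!6!3!1!0!4!] = √(3240/7)
  +(−1)^3/∏(3,0,3,0,0,1)! = -1/36  (running -1/36)
⟨..|..⟩ = √(3240/7)·(-1/36) = -0.597614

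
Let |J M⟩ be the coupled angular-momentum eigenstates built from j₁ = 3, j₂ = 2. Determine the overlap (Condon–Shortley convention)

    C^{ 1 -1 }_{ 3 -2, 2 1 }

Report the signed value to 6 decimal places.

−√(2/7) = -0.534522

triangle: 4!×2!×0!/7! = 48/5040
(j±m)!: 1!×5!×3!×1!×0!×2! = 1440
prefactor² = (2J+1)×Δ×N² = 288/7
  k=3: −1/(3!×1!×2!×0!×0!×0!) = -1/12
Σ = -1/12  ⇒  CG² = 288/7×(-1/12)² = 2/7
CG = −√(2/7) = -0.534522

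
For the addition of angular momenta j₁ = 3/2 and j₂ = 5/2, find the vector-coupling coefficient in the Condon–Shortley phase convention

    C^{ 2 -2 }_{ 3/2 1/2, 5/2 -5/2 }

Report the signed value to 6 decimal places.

+0.690066

triangle: 2!×1!×3!/7! = 12/5040
(j±m)!: 2!×1!×0!×5!×0!×4! = 5760
prefactor² = (2J+1)×Δ×N² = 480/7
  k=0: +1/(0!×2!×1!×0!×0!×3!) = 1/12
Σ = 1/12  ⇒  CG² = 480/7×1/12² = 10/21
CG = +√(10/21) = +0.690066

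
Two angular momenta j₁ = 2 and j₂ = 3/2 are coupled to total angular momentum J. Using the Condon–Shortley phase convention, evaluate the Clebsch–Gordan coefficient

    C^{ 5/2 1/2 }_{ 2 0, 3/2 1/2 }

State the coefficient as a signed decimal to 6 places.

j₁+j₂−J=1  J+j₁−j₂=3  J−j₁+j₂=2  j₁+j₂+J+1=7
(j₁±m₁, j₂±m₂, J±M) = (2,2,2,1,3,2)
P² = 48/35
sum k=0..1:
  [0] +1/4 = 1/4
  [1] −1/2 = -1/2
S = -1/4
C² = P²·S² = 3/35 ; C = -0.292770

-0.292770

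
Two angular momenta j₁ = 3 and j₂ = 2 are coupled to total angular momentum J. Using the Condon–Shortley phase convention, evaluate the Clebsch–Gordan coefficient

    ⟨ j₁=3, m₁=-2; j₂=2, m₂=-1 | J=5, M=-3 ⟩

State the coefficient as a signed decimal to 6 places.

√[11·0!6!4!/11! · 1!5!1!3!2!8!] = √(276480)
  +(−1)^0/∏(0,0,5,1,1,3)! = 1/720  (running 1/720)
⟨..|..⟩ = √(276480)·(1/720) = +0.730297

+√(8/15) ≈ +0.730297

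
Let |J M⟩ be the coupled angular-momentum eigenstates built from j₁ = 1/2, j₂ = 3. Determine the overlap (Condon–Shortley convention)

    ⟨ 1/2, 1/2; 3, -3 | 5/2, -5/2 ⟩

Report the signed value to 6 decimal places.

+0.925820

triangle: 1!×0!×5!/7! = 120/5040
(j±m)!: 1!×0!×0!×6!×0!×5! = 86400
prefactor² = (2J+1)×Δ×N² = 86400/7
  k=0: +1/(0!×1!×0!×0!×0!×5!) = 1/120
Σ = 1/120  ⇒  CG² = 86400/7×1/120² = 6/7
CG = +√(6/7) = +0.925820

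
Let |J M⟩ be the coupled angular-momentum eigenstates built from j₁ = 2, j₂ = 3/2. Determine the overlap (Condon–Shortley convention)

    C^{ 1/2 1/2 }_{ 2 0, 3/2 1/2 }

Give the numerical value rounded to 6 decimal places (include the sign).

+0.447214  (= +√(1/5))

√[2·3!1!0!/5! · 2!2!2!1!1!0!] = √(4/5)
  +(−1)^2/∏(2,1,0,0,1,0)! = 1/2  (running 1/2)
⟨..|..⟩ = √(4/5)·(1/2) = +0.447214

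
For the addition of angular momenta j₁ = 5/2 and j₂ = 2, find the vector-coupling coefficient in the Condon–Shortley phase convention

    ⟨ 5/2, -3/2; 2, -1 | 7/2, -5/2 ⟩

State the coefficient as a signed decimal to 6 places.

√[8·1!4!3!/9! · 1!4!1!3!1!6!] = √(2304/7)
  +(−1)^0/∏(0,1,4,1,0,2)! = 1/48  (running 1/48)
  +(−1)^1/∏(1,0,3,0,1,3)! = -1/36  (running -1/144)
⟨..|..⟩ = √(2304/7)·(-1/144) = -0.125988

-0.125988  (= −√(1/63))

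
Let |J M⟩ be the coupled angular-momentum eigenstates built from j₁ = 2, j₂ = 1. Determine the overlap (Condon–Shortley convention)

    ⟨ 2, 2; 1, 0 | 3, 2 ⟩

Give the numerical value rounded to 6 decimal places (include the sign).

+0.577350

j₁+j₂−J=0  J+j₁−j₂=4  J−j₁+j₂=2  j₁+j₂+J+1=7
(j₁±m₁, j₂±m₂, J±M) = (4,0,1,1,5,1)
P² = 192
sum k=0..0:
  [0] +1/24 = 1/24
S = 1/24
C² = P²·S² = 1/3 ; C = +0.577350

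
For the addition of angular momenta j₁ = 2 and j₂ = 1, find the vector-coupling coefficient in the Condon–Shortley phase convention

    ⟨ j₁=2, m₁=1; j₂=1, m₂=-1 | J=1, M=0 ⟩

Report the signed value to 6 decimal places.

+0.547723  (= +√(3/10))

triangle: 2!×2!×0!/5! = 4/120
(j±m)!: 3!×1!×0!×2!×1!×1! = 12
prefactor² = (2J+1)×Δ×N² = 6/5
  k=0: +1/(0!×2!×1!×0!×1!×0!) = 1/2
Σ = 1/2  ⇒  CG² = 6/5×1/2² = 3/10
CG = +√(3/10) = +0.547723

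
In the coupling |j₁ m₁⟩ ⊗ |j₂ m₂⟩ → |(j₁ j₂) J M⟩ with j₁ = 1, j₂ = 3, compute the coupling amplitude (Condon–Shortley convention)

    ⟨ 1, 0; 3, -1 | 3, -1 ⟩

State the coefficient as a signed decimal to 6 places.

+0.288675

j₁+j₂−J=1  J+j₁−j₂=1  J−j₁+j₂=5  j₁+j₂+J+1=8
(j₁±m₁, j₂±m₂, J±M) = (1,1,2,4,2,4)
P² = 48
sum k=0..1:
  [0] +1/12 = 1/12
  [1] −1/24 = -1/24
S = 1/24
C² = P²·S² = 1/12 ; C = +0.288675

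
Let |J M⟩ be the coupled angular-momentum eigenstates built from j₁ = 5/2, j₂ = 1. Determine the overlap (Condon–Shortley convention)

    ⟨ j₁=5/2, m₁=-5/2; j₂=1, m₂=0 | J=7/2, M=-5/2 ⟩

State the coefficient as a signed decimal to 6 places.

j₁+j₂−J=0  J+j₁−j₂=5  J−j₁+j₂=2  j₁+j₂+J+1=8
(j₁±m₁, j₂±m₂, J±M) = (0,5,1,1,1,6)
P² = 28800/7
sum k=0..0:
  [0] +1/120 = 1/120
S = 1/120
C² = P²·S² = 2/7 ; C = +0.534522

+√(2/7) ≈ +0.534522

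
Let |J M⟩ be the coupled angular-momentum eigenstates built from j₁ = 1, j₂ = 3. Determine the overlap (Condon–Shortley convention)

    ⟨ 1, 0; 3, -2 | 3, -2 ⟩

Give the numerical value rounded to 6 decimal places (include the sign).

triangle: 1!·1!·5!/8! = 120/40320
(j±m)!: 1!·1!·1!·5!·1!·5! = 14400
prefactor² = (2J+1)·Δ·N² = 300
  k=0: +1/(0!·1!·1!·1!·0!·4!) = 1/24
  k=1: −1/(1!·0!·0!·0!·1!·5!) = -1/120
Σ = 1/30  ⇒  CG² = 300·1/30² = 1/3
CG = +√(1/3) = +0.577350

+√(1/3) = +0.577350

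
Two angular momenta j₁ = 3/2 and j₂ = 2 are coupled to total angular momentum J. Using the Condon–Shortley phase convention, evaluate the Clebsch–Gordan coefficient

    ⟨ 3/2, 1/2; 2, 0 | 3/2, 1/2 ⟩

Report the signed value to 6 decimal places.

triangle: 2!*1!*2!/6! = 4/720
(j±m)!: 2!*1!*2!*2!*2!*1! = 16
prefactor² = (2J+1)*Δ*N² = 16/45
  k=0: +1/(0!*2!*1!*2!*0!*0!) = 1/4
  k=1: −1/(1!*1!*0!*1!*1!*1!) = -1
Σ = -3/4  ⇒  CG² = 16/45*(-3/4)² = 1/5
CG = −√(1/5) = -0.447214

−√(1/5) ≈ -0.447214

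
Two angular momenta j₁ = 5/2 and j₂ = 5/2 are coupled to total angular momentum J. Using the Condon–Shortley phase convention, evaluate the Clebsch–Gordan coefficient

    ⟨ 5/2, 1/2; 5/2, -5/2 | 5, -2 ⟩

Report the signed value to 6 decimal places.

triangle: 0!·5!·5!/11! = 14400/39916800
(j±m)!: 3!·2!·0!·5!·3!·7! = 43545600
prefactor² = (2J+1)·Δ·N² = 172800
  k=0: +1/(0!·0!·2!·0!·3!·5!) = 1/1440
Σ = 1/1440  ⇒  CG² = 172800·1/1440² = 1/12
CG = +√(1/12) = +0.288675

+√(1/12) = +0.288675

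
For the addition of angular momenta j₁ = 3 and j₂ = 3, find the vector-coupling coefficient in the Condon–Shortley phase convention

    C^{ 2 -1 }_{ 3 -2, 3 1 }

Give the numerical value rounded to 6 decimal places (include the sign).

j₁+j₂−J=4  J+j₁−j₂=2  J−j₁+j₂=2  j₁+j₂+J+1=9
(j₁±m₁, j₂±m₂, J±M) = (1,5,4,2,1,3)
P² = 320/7
sum k=3..4:
  [3] −1/12 = -1/12
  [4] +1/48 = 1/48
S = -1/16
C² = P²·S² = 5/28 ; C = -0.422577

-0.422577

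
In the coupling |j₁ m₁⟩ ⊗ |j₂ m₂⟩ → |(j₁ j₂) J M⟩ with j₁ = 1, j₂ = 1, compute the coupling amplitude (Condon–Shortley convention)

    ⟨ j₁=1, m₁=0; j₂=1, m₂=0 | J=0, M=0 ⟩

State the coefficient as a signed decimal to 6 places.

√[1·2!0!0!/3! · 1!1!1!1!0!0!] = √(1/3)
  +(−1)^1/∏(1,1,0,0,0,0)! = -1  (running -1)
⟨..|..⟩ = √(1/3)·(-1) = -0.577350

-0.577350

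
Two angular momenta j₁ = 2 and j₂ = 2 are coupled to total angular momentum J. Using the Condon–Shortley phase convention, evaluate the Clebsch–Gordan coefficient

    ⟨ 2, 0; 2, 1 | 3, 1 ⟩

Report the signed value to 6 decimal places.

-0.447214

j₁+j₂−J=1  J+j₁−j₂=3  J−j₁+j₂=3  j₁+j₂+J+1=8
(j₁±m₁, j₂±m₂, J±M) = (2,2,3,1,4,2)
P² = 36/5
sum k=0..1:
  [0] +1/12 = 1/12
  [1] −1/4 = -1/4
S = -1/6
C² = P²·S² = 1/5 ; C = -0.447214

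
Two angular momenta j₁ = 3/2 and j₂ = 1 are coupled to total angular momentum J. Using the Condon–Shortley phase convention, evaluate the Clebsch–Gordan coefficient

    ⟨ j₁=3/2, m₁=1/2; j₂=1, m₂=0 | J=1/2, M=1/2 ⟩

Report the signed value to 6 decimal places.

j₁+j₂−J=2  J+j₁−j₂=1  J−j₁+j₂=0  j₁+j₂+J+1=4
(j₁±m₁, j₂±m₂, J±M) = (2,1,1,1,1,0)
P² = 1/3
sum k=1..1:
  [1] −1/1 = -1
S = -1
C² = P²·S² = 1/3 ; C = -0.577350

−√(1/3) ≈ -0.577350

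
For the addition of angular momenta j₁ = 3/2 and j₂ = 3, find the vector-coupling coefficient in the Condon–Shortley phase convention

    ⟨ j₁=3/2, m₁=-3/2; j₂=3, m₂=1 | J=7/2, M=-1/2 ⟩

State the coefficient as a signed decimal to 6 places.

−√(8/21) ≈ -0.617213

√[8·1!2!5!/9! · 0!3!4!2!3!4!] = √(1536/7)
  +(−1)^1/∏(1,0,2,3,0,2)! = -1/24  (running -1/24)
⟨..|..⟩ = √(1536/7)·(-1/24) = -0.617213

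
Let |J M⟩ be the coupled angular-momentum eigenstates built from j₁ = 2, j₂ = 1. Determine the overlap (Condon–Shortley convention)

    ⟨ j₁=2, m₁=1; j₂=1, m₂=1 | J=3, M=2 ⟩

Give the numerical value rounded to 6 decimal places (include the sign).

+√(2/3) = +0.816497

√[7·0!4!2!/7! · 3!1!2!0!5!1!] = √(96)
  +(−1)^0/∏(0,0,1,2,3,0)! = 1/12  (running 1/12)
⟨..|..⟩ = √(96)·(1/12) = +0.816497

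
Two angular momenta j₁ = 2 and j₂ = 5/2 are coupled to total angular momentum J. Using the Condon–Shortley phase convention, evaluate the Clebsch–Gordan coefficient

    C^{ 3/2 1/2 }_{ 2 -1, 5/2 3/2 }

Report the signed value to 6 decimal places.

triangle: 3!*1!*2!/7! = 12/5040
(j±m)!: 1!*3!*4!*1!*2!*1! = 288
prefactor² = (2J+1)*Δ*N² = 96/35
  k=2: +1/(2!*1!*1!*2!*0!*0!) = 1/4
  k=3: −1/(3!*0!*0!*1!*1!*1!) = -1/6
Σ = 1/12  ⇒  CG² = 96/35*1/12² = 2/105
CG = +√(2/105) = +0.138013

+0.138013  (= +√(2/105))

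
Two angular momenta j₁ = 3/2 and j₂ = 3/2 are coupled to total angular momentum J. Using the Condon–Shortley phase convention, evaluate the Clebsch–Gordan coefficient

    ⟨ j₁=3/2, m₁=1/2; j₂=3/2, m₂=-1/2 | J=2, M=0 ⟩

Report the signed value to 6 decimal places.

+√(1/4) = +0.500000

j₁+j₂−J=1  J+j₁−j₂=2  J−j₁+j₂=2  j₁+j₂+J+1=6
(j₁±m₁, j₂±m₂, J±M) = (2,1,1,2,2,2)
P² = 4/9
sum k=0..1:
  [0] +1/1 = 1
  [1] −1/4 = -1/4
S = 3/4
C² = P²·S² = 1/4 ; C = +0.500000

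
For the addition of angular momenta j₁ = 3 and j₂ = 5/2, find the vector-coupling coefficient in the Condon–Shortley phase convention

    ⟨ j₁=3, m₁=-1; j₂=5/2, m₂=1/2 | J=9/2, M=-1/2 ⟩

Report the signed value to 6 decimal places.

−√(160/693) = -0.480500

triangle: 1!·5!·4!/11! = 2880/39916800
(j±m)!: 2!·4!·3!·2!·4!·5! = 1658880
prefactor² = (2J+1)·Δ·N² = 92160/77
  k=0: +1/(0!·1!·4!·3!·1!·1!) = 1/144
  k=1: −1/(1!·0!·3!·2!·2!·2!) = -1/48
Σ = -1/72  ⇒  CG² = 92160/77·(-1/72)² = 160/693
CG = −√(160/693) = -0.480500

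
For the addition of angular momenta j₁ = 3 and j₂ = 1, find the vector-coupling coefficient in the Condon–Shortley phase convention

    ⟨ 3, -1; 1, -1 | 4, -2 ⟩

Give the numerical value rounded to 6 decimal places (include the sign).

j₁+j₂−J=0  J+j₁−j₂=6  J−j₁+j₂=2  j₁+j₂+J+1=9
(j₁±m₁, j₂±m₂, J±M) = (2,4,0,2,2,6)
P² = 34560/7
sum k=0..0:
  [0] +1/96 = 1/96
S = 1/96
C² = P²·S² = 15/28 ; C = +0.731925

+0.731925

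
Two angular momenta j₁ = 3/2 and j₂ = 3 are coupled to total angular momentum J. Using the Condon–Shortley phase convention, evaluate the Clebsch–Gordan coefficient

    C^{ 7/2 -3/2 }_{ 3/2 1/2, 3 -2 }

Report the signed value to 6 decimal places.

+√(3/7) = +0.654654

√[8·1!2!5!/9! · 2!1!1!5!2!5!] = √(6400/21)
  +(−1)^0/∏(0,1,1,1,1,4)! = 1/24  (running 1/24)
  +(−1)^1/∏(1,0,0,0,2,5)! = -1/240  (running 3/80)
⟨..|..⟩ = √(6400/21)·(3/80) = +0.654654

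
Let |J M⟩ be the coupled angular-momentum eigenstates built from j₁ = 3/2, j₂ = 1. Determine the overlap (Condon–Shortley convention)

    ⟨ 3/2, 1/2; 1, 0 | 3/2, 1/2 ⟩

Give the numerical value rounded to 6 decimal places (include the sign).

j₁+j₂−J=1  J+j₁−j₂=2  J−j₁+j₂=1  j₁+j₂+J+1=5
(j₁±m₁, j₂±m₂, J±M) = (2,1,1,1,2,1)
P² = 4/15
sum k=0..1:
  [0] +1/1 = 1
  [1] −1/2 = -1/2
S = 1/2
C² = P²·S² = 1/15 ; C = +0.258199

+0.258199  (= +√(1/15))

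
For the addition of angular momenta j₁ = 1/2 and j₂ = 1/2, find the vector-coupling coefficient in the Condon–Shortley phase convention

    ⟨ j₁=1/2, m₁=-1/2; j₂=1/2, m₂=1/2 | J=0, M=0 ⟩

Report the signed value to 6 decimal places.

j₁+j₂−J=1  J+j₁−j₂=0  J−j₁+j₂=0  j₁+j₂+J+1=2
(j₁±m₁, j₂±m₂, J±M) = (0,1,1,0,0,0)
P² = 1/2
sum k=1..1:
  [1] −1/1 = -1
S = -1
C² = P²·S² = 1/2 ; C = -0.707107

−√(1/2) ≈ -0.707107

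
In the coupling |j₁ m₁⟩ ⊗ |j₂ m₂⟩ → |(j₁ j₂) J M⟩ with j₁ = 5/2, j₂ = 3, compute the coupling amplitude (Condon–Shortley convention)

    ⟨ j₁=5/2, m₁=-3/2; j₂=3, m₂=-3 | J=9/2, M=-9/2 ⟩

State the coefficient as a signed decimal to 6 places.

√[10·1!4!5!/11! · 1!4!0!6!0!9!] = √(49766400/11)
  +(−1)^0/∏(0,1,4,0,0,5)! = 1/2880  (running 1/2880)
⟨..|..⟩ = √(49766400/11)·(1/2880) = +0.738549

+0.738549  (= +√(6/11))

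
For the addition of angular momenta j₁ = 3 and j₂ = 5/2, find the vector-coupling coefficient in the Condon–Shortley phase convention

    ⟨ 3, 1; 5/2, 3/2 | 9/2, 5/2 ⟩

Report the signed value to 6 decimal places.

−√(10/99) ≈ -0.317821

triangle: 1!·5!·4!/11! = 2880/39916800
(j±m)!: 4!·2!·4!·1!·7!·2! = 11612160
prefactor² = (2J+1)·Δ·N² = 92160/11
  k=0: +1/(0!·1!·2!·4!·3!·0!) = 1/288
  k=1: −1/(1!·0!·1!·3!·4!·1!) = -1/144
Σ = -1/288  ⇒  CG² = 92160/11·(-1/288)² = 10/99
CG = −√(10/99) = -0.317821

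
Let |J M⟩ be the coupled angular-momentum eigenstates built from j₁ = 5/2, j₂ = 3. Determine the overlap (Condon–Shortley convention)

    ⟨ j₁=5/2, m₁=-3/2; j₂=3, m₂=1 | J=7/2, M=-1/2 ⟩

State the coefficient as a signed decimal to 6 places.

triangle: 2!·3!·4!/10! = 288/3628800
(j±m)!: 1!·4!·4!·2!·3!·4! = 165888
prefactor² = (2J+1)·Δ·N² = 18432/175
  k=1: −1/(1!·1!·3!·3!·0!·1!) = -1/36
  k=2: +1/(2!·0!·2!·2!·1!·2!) = 1/16
Σ = 5/144  ⇒  CG² = 18432/175·5/144² = 8/63
CG = +√(8/63) = +0.356348

+0.356348  (= +√(8/63))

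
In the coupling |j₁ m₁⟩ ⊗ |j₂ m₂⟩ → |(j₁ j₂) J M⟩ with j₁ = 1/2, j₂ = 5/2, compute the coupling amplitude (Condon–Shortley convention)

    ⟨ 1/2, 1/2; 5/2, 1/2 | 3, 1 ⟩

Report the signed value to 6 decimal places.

+√(2/3) = +0.816497

√[7·0!1!5!/7! · 1!0!3!2!4!2!] = √(96)
  +(−1)^0/∏(0,0,0,3,1,2)! = 1/12  (running 1/12)
⟨..|..⟩ = √(96)·(1/12) = +0.816497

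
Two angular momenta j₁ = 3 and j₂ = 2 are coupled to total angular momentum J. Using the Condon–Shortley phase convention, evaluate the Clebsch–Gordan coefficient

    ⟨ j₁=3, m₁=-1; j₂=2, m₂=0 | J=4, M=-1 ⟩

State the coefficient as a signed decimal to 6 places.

j₁+j₂−J=1  J+j₁−j₂=5  J−j₁+j₂=3  j₁+j₂+J+1=10
(j₁±m₁, j₂±m₂, J±M) = (2,4,2,2,3,5)
P² = 1728/7
sum k=0..1:
  [0] +1/48 = 1/48
  [1] −1/24 = -1/24
S = -1/48
C² = P²·S² = 3/28 ; C = -0.327327

-0.327327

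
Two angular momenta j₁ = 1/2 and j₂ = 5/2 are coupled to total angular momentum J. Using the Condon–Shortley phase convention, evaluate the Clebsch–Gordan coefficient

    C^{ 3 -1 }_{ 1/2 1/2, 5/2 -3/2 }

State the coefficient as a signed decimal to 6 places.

triangle: 0!*1!*5!/7! = 120/5040
(j±m)!: 1!*0!*1!*4!*2!*4! = 1152
prefactor² = (2J+1)*Δ*N² = 192
  k=0: +1/(0!*0!*0!*1!*1!*4!) = 1/24
Σ = 1/24  ⇒  CG² = 192*1/24² = 1/3
CG = +√(1/3) = +0.577350

+0.577350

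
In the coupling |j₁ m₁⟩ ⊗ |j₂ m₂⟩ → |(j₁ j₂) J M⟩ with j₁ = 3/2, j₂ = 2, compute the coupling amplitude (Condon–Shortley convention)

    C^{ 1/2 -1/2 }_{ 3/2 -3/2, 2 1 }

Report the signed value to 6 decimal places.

√[2·3!0!1!/5! · 0!3!3!1!0!1!] = √(18/5)
  +(−1)^3/∏(3,0,0,0,0,1)! = -1/6  (running -1/6)
⟨..|..⟩ = √(18/5)·(-1/6) = -0.316228

-0.316228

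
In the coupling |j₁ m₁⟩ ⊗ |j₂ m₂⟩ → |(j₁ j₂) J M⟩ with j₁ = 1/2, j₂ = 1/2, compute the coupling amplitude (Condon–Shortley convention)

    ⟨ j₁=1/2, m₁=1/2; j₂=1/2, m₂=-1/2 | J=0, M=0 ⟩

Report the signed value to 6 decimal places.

triangle: 1!*0!*0!/2! = 1/2
(j±m)!: 1!*0!*0!*1!*0!*0! = 1
prefactor² = (2J+1)*Δ*N² = 1/2
  k=0: +1/(0!*1!*0!*0!*0!*0!) = 1
Σ = 1  ⇒  CG² = 1/2*1² = 1/2
CG = +√(1/2) = +0.707107

+√(1/2) = +0.707107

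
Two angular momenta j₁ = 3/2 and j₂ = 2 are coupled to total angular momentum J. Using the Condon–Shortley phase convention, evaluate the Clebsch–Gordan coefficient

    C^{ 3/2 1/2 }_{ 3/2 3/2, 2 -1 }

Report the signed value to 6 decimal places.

√[4·2!1!2!/6! · 3!0!1!3!2!1!] = √(8/5)
  +(−1)^0/∏(0,2,0,1,1,1)! = 1/2  (running 1/2)
⟨..|..⟩ = √(8/5)·(1/2) = +0.632456

+√(2/5) = +0.632456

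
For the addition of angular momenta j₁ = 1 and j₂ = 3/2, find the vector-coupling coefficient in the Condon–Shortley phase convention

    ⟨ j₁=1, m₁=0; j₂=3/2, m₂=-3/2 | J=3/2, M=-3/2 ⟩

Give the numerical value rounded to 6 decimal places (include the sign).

+√(3/5) ≈ +0.774597

triangle: 1!×1!×2!/5! = 2/120
(j±m)!: 1!×1!×0!×3!×0!×3! = 36
prefactor² = (2J+1)×Δ×N² = 12/5
  k=0: +1/(0!×1!×1!×0!×0!×2!) = 1/2
Σ = 1/2  ⇒  CG² = 12/5×1/2² = 3/5
CG = +√(3/5) = +0.774597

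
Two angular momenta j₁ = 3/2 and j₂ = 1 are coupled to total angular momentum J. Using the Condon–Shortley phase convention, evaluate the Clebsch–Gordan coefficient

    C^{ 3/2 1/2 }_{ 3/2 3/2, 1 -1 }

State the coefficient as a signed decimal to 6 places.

+0.632456  (= +√(2/5))

√[4·1!2!1!/5! · 3!0!0!2!2!1!] = √(8/5)
  +(−1)^0/∏(0,1,0,0,2,1)! = 1/2  (running 1/2)
⟨..|..⟩ = √(8/5)·(1/2) = +0.632456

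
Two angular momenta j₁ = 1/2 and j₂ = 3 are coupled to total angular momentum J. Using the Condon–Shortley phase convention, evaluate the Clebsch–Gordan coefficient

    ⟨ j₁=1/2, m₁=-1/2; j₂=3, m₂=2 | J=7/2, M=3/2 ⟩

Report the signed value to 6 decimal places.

+√(2/7) ≈ +0.534522

triangle: 0!*1!*6!/8! = 720/40320
(j±m)!: 0!*1!*5!*1!*5!*2! = 28800
prefactor² = (2J+1)*Δ*N² = 28800/7
  k=0: +1/(0!*0!*1!*5!*0!*1!) = 1/120
Σ = 1/120  ⇒  CG² = 28800/7*1/120² = 2/7
CG = +√(2/7) = +0.534522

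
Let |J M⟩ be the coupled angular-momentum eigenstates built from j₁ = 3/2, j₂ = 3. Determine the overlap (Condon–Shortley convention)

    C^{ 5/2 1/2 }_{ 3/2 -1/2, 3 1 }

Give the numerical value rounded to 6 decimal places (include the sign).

−√(1/70) ≈ -0.119523

triangle: 2!·1!·4!/8! = 48/40320
(j±m)!: 1!·2!·4!·2!·3!·2! = 1152
prefactor² = (2J+1)·Δ·N² = 288/35
  k=1: −1/(1!·1!·1!·3!·0!·1!) = -1/6
  k=2: +1/(2!·0!·0!·2!·1!·2!) = 1/8
Σ = -1/24  ⇒  CG² = 288/35·(-1/24)² = 1/70
CG = −√(1/70) = -0.119523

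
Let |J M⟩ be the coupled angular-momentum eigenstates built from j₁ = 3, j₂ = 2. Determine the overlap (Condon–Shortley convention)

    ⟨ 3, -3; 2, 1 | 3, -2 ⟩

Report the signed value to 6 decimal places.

+0.645497  (= +√(5/12))

j₁+j₂−J=2  J+j₁−j₂=4  J−j₁+j₂=2  j₁+j₂+J+1=9
(j₁±m₁, j₂±m₂, J±M) = (0,6,3,1,1,5)
P² = 960
sum k=2..2:
  [2] +1/48 = 1/48
S = 1/48
C² = P²·S² = 5/12 ; C = +0.645497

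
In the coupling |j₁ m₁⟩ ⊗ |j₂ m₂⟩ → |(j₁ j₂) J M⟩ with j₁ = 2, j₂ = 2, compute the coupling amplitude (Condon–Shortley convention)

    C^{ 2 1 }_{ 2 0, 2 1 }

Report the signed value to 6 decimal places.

−√(1/14) = -0.267261

triangle: 2!·2!·2!/7! = 8/5040
(j±m)!: 2!·2!·3!·1!·3!·1! = 144
prefactor² = (2J+1)·Δ·N² = 8/7
  k=1: −1/(1!·1!·1!·2!·1!·0!) = -1/2
  k=2: +1/(2!·0!·0!·1!·2!·1!) = 1/4
Σ = -1/4  ⇒  CG² = 8/7·(-1/4)² = 1/14
CG = −√(1/14) = -0.267261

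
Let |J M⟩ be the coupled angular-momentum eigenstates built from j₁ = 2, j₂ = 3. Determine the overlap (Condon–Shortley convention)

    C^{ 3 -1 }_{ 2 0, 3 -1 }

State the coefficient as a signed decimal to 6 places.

triangle: 2!*2!*4!/9! = 96/362880
(j±m)!: 2!*2!*2!*4!*2!*4! = 9216
prefactor² = (2J+1)*Δ*N² = 256/15
  k=0: +1/(0!*2!*2!*2!*0!*2!) = 1/16
  k=1: −1/(1!*1!*1!*1!*1!*3!) = -1/6
  k=2: +1/(2!*0!*0!*0!*2!*4!) = 1/96
Σ = -3/32  ⇒  CG² = 256/15*(-3/32)² = 3/20
CG = −√(3/20) = -0.387298

-0.387298  (= −√(3/20))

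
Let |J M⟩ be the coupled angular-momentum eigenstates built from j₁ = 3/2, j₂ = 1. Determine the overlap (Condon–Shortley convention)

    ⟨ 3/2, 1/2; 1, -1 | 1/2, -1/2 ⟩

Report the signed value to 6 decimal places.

+√(1/6) ≈ +0.408248

√[2·2!1!0!/4! · 2!1!0!2!0!1!] = √(2/3)
  +(−1)^0/∏(0,2,1,0,0,0)! = 1/2  (running 1/2)
⟨..|..⟩ = √(2/3)·(1/2) = +0.408248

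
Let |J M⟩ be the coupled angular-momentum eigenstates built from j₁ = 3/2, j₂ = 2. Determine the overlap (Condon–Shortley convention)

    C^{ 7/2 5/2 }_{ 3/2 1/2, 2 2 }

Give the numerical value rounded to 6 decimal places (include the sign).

+√(3/7) ≈ +0.654654

triangle: 0!*3!*4!/8! = 144/40320
(j±m)!: 2!*1!*4!*0!*6!*1! = 34560
prefactor² = (2J+1)*Δ*N² = 6912/7
  k=0: +1/(0!*0!*1!*4!*2!*0!) = 1/48
Σ = 1/48  ⇒  CG² = 6912/7*1/48² = 3/7
CG = +√(3/7) = +0.654654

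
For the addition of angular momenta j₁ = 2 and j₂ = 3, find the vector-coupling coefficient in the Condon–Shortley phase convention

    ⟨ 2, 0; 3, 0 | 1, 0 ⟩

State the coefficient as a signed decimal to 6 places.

+√(9/35) ≈ +0.507093

√[3·4!0!2!/7! · 2!2!3!3!1!1!] = √(144/35)
  +(−1)^2/∏(2,2,0,1,0,1)! = 1/4  (running 1/4)
⟨..|..⟩ = √(144/35)·(1/4) = +0.507093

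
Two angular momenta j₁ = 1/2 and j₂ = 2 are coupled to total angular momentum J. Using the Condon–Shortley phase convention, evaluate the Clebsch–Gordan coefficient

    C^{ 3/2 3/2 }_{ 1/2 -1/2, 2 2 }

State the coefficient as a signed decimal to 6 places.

−√(4/5) = -0.894427

j₁+j₂−J=1  J+j₁−j₂=0  J−j₁+j₂=3  j₁+j₂+J+1=5
(j₁±m₁, j₂±m₂, J±M) = (0,1,4,0,3,0)
P² = 144/5
sum k=1..1:
  [1] −1/6 = -1/6
S = -1/6
C² = P²·S² = 4/5 ; C = -0.894427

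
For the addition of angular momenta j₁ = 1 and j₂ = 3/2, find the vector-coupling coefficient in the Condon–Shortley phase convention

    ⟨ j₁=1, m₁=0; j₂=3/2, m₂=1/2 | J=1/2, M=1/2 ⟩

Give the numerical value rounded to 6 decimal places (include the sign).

−√(1/3) = -0.577350

triangle: 2!*0!*1!/4! = 2/24
(j±m)!: 1!*1!*2!*1!*1!*0! = 2
prefactor² = (2J+1)*Δ*N² = 1/3
  k=1: −1/(1!*1!*0!*1!*0!*0!) = -1
Σ = -1  ⇒  CG² = 1/3*(-1)² = 1/3
CG = −√(1/3) = -0.577350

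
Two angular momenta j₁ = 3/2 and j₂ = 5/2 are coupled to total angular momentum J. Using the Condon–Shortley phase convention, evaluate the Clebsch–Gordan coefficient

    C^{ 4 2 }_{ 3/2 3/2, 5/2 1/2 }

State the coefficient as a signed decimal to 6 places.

+0.597614

j₁+j₂−J=0  J+j₁−j₂=3  J−j₁+j₂=5  j₁+j₂+J+1=9
(j₁±m₁, j₂±m₂, J±M) = (3,0,3,2,6,2)
P² = 12960/7
sum k=0..0:
  [0] +1/72 = 1/72
S = 1/72
C² = P²·S² = 5/14 ; C = +0.597614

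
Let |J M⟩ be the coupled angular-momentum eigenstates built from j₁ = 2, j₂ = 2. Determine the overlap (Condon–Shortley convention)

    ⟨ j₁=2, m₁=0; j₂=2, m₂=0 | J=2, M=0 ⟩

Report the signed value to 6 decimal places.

-0.534522

j₁+j₂−J=2  J+j₁−j₂=2  J−j₁+j₂=2  j₁+j₂+J+1=7
(j₁±m₁, j₂±m₂, J±M) = (2,2,2,2,2,2)
P² = 32/63
sum k=0..2:
  [0] +1/8 = 1/8
  [1] −1/1 = -1
  [2] +1/8 = 1/8
S = -3/4
C² = P²·S² = 2/7 ; C = -0.534522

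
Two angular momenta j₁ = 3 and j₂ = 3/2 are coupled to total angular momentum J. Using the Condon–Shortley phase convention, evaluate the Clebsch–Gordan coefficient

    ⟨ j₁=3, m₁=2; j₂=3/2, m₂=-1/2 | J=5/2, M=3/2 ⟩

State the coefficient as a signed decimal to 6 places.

j₁+j₂−J=2  J+j₁−j₂=4  J−j₁+j₂=1  j₁+j₂+J+1=8
(j₁±m₁, j₂±m₂, J±M) = (5,1,1,2,4,1)
P² = 288/7
sum k=0..1:
  [0] +1/12 = 1/12
  [1] −1/24 = -1/24
S = 1/24
C² = P²·S² = 1/14 ; C = +0.267261

+0.267261  (= +√(1/14))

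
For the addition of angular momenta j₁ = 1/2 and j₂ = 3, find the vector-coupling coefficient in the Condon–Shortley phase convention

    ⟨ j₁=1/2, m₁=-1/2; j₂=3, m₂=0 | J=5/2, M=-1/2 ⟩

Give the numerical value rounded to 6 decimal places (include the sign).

j₁+j₂−J=1  J+j₁−j₂=0  J−j₁+j₂=5  j₁+j₂+J+1=7
(j₁±m₁, j₂±m₂, J±M) = (0,1,3,3,2,3)
P² = 432/7
sum k=1..1:
  [1] −1/12 = -1/12
S = -1/12
C² = P²·S² = 3/7 ; C = -0.654654

-0.654654  (= −√(3/7))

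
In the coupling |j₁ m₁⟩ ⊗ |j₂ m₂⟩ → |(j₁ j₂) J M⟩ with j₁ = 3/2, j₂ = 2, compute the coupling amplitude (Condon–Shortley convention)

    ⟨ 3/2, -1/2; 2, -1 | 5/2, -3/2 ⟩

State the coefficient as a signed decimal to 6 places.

+√(1/35) ≈ +0.169031

triangle: 1!*2!*3!/7! = 12/5040
(j±m)!: 1!*2!*1!*3!*1!*4! = 288
prefactor² = (2J+1)*Δ*N² = 144/35
  k=0: +1/(0!*1!*2!*1!*0!*2!) = 1/4
  k=1: −1/(1!*0!*1!*0!*1!*3!) = -1/6
Σ = 1/12  ⇒  CG² = 144/35*1/12² = 1/35
CG = +√(1/35) = +0.169031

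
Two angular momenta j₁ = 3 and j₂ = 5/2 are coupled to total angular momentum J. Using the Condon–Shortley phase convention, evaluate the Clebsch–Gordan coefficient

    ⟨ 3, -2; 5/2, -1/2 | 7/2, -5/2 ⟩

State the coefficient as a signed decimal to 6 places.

−√(2/63) = -0.178174

triangle: 2!·4!·3!/10! = 288/3628800
(j±m)!: 1!·5!·2!·3!·1!·6! = 1036800
prefactor² = (2J+1)·Δ·N² = 4608/7
  k=1: −1/(1!·1!·4!·1!·0!·2!) = -1/48
  k=2: +1/(2!·0!·3!·0!·1!·3!) = 1/72
Σ = -1/144  ⇒  CG² = 4608/7·(-1/144)² = 2/63
CG = −√(2/63) = -0.178174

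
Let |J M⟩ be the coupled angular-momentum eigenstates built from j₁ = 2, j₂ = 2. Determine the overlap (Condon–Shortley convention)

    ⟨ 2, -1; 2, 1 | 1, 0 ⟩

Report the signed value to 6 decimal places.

√[3·3!1!1!/6! · 1!3!3!1!1!1!] = √(9/10)
  +(−1)^2/∏(2,1,1,1,0,0)! = 1/2  (running 1/2)
  +(−1)^3/∏(3,0,0,0,1,1)! = -1/6  (running 1/3)
⟨..|..⟩ = √(9/10)·(1/3) = +0.316228

+0.316228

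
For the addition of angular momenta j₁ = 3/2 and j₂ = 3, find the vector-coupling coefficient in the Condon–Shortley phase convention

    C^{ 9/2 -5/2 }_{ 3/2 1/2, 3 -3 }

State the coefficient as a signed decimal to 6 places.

triangle: 0!·3!·6!/10! = 4320/3628800
(j±m)!: 2!·1!·0!·6!·2!·7! = 14515200
prefactor² = (2J+1)·Δ·N² = 172800
  k=0: +1/(0!·0!·1!·0!·2!·6!) = 1/1440
Σ = 1/1440  ⇒  CG² = 172800·1/1440² = 1/12
CG = +√(1/12) = +0.288675

+√(1/12) ≈ +0.288675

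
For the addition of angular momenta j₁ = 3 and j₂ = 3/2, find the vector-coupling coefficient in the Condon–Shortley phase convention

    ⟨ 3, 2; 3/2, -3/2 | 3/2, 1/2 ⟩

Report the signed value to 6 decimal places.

j₁+j₂−J=3  J+j₁−j₂=3  J−j₁+j₂=0  j₁+j₂+J+1=7
(j₁±m₁, j₂±m₂, J±M) = (5,1,0,3,2,1)
P² = 288/7
sum k=0..0:
  [0] +1/12 = 1/12
S = 1/12
C² = P²·S² = 2/7 ; C = +0.534522

+0.534522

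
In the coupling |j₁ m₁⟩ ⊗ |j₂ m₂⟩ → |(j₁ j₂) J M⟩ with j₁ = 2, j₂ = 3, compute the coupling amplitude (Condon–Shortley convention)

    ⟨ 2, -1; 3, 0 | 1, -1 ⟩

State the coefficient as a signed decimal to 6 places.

−√(3/35) ≈ -0.292770

triangle: 4!·0!·2!/7! = 48/5040
(j±m)!: 1!·3!·3!·3!·0!·2! = 432
prefactor² = (2J+1)·Δ·N² = 432/35
  k=3: −1/(3!·1!·0!·0!·0!·2!) = -1/12
Σ = -1/12  ⇒  CG² = 432/35·(-1/12)² = 3/35
CG = −√(3/35) = -0.292770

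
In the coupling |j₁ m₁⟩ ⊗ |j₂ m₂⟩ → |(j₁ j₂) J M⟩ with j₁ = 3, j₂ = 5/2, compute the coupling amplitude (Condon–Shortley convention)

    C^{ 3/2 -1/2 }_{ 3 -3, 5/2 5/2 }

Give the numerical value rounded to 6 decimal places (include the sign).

√[4·4!2!1!/8! · 0!6!5!0!1!2!] = √(5760/7)
  +(−1)^4/∏(4,0,2,1,0,0)! = 1/48  (running 1/48)
⟨..|..⟩ = √(5760/7)·(1/48) = +0.597614

+0.597614  (= +√(5/14))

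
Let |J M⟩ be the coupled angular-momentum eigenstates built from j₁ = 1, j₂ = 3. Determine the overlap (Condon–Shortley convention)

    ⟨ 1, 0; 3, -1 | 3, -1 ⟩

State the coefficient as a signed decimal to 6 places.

+√(1/12) ≈ +0.288675

j₁+j₂−J=1  J+j₁−j₂=1  J−j₁+j₂=5  j₁+j₂+J+1=8
(j₁±m₁, j₂±m₂, J±M) = (1,1,2,4,2,4)
P² = 48
sum k=0..1:
  [0] +1/12 = 1/12
  [1] −1/24 = -1/24
S = 1/24
C² = P²·S² = 1/12 ; C = +0.288675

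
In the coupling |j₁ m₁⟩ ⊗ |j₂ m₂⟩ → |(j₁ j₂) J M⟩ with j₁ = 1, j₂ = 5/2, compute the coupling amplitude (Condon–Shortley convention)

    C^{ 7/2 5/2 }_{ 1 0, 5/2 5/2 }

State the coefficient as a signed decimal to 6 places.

+0.534522  (= +√(2/7))

j₁+j₂−J=0  J+j₁−j₂=2  J−j₁+j₂=5  j₁+j₂+J+1=8
(j₁±m₁, j₂±m₂, J±M) = (1,1,5,0,6,1)
P² = 28800/7
sum k=0..0:
  [0] +1/120 = 1/120
S = 1/120
C² = P²·S² = 2/7 ; C = +0.534522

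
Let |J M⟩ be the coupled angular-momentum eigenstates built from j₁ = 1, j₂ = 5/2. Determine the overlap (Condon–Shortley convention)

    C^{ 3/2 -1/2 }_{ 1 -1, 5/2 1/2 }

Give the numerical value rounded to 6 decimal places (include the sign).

+0.447214  (= +√(1/5))

j₁+j₂−J=2  J+j₁−j₂=0  J−j₁+j₂=3  j₁+j₂+J+1=6
(j₁±m₁, j₂±m₂, J±M) = (0,2,3,2,1,2)
P² = 16/5
sum k=2..2:
  [2] +1/4 = 1/4
S = 1/4
C² = P²·S² = 1/5 ; C = +0.447214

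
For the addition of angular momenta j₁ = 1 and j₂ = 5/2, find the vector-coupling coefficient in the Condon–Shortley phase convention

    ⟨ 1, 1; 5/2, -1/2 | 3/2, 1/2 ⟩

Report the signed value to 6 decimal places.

+√(1/5) = +0.447214

√[4·2!0!3!/6! · 2!0!2!3!2!1!] = √(16/5)
  +(−1)^0/∏(0,2,0,2,0,1)! = 1/4  (running 1/4)
⟨..|..⟩ = √(16/5)·(1/4) = +0.447214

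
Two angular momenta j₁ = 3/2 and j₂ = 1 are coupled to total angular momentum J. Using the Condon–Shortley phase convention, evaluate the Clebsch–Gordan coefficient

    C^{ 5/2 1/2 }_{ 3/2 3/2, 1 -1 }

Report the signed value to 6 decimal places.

j₁+j₂−J=0  J+j₁−j₂=3  J−j₁+j₂=2  j₁+j₂+J+1=6
(j₁±m₁, j₂±m₂, J±M) = (3,0,0,2,3,2)
P² = 72/5
sum k=0..0:
  [0] +1/12 = 1/12
S = 1/12
C² = P²·S² = 1/10 ; C = +0.316228

+0.316228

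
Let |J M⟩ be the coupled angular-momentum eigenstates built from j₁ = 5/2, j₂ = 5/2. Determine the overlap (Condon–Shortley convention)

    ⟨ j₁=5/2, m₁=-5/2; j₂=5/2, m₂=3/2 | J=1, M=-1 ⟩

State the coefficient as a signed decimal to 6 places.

j₁+j₂−J=4  J+j₁−j₂=1  J−j₁+j₂=1  j₁+j₂+J+1=7
(j₁±m₁, j₂±m₂, J±M) = (0,5,4,1,0,2)
P² = 576/7
sum k=4..4:
  [4] +1/24 = 1/24
S = 1/24
C² = P²·S² = 1/7 ; C = +0.377964

+0.377964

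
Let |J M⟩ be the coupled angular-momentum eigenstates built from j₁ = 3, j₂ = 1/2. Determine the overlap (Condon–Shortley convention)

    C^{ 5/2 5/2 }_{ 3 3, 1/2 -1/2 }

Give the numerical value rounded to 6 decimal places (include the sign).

√[6·1!5!0!/7! · 6!0!0!1!5!0!] = √(86400/7)
  +(−1)^0/∏(0,1,0,0,5,0)! = 1/120  (running 1/120)
⟨..|..⟩ = √(86400/7)·(1/120) = +0.925820

+√(6/7) = +0.925820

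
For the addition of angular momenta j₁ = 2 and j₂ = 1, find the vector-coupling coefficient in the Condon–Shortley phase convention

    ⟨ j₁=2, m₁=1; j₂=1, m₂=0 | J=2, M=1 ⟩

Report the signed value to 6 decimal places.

√[5·1!3!1!/6! · 3!1!1!1!3!1!] = √(3/2)
  +(−1)^0/∏(0,1,1,1,2,0)! = 1/2  (running 1/2)
  +(−1)^1/∏(1,0,0,0,3,1)! = -1/6  (running 1/3)
⟨..|..⟩ = √(3/2)·(1/3) = +0.408248

+√(1/6) ≈ +0.408248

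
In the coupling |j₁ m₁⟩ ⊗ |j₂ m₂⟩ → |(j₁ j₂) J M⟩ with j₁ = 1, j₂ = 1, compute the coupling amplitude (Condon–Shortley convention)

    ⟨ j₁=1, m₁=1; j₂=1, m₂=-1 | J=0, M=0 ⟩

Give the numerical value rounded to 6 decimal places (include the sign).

√[1·2!0!0!/3! · 2!0!0!2!0!0!] = √(4/3)
  +(−1)^0/∏(0,2,0,0,0,0)! = 1/2  (running 1/2)
⟨..|..⟩ = √(4/3)·(1/2) = +0.577350

+0.577350  (= +√(1/3))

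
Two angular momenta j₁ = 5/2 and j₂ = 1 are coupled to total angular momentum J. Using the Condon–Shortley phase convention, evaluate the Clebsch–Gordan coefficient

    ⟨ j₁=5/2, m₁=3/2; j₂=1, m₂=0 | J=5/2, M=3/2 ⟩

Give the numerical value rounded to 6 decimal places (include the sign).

+√(9/35) = +0.507093

√[6·1!4!1!/7! · 4!1!1!1!4!1!] = √(576/35)
  +(−1)^0/∏(0,1,1,1,3,0)! = 1/6  (running 1/6)
  +(−1)^1/∏(1,0,0,0,4,1)! = -1/24  (running 1/8)
⟨..|..⟩ = √(576/35)·(1/8) = +0.507093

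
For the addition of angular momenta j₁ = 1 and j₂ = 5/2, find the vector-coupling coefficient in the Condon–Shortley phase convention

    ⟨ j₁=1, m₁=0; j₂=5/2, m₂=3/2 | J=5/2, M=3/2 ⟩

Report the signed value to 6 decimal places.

√[6·1!1!4!/7! · 1!1!4!1!4!1!] = √(576/35)
  +(−1)^0/∏(0,1,1,4,0,0)! = 1/24  (running 1/24)
  +(−1)^1/∏(1,0,0,3,1,1)! = -1/6  (running -1/8)
⟨..|..⟩ = √(576/35)·(-1/8) = -0.507093

-0.507093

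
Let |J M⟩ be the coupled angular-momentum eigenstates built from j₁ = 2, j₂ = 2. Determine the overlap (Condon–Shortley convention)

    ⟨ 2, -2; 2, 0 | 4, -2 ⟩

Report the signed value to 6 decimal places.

triangle: 0!·4!·4!/9! = 576/362880
(j±m)!: 0!·4!·2!·2!·2!·6! = 138240
prefactor² = (2J+1)·Δ·N² = 13824/7
  k=0: +1/(0!·0!·4!·2!·0!·2!) = 1/96
Σ = 1/96  ⇒  CG² = 13824/7·1/96² = 3/14
CG = +√(3/14) = +0.462910

+0.462910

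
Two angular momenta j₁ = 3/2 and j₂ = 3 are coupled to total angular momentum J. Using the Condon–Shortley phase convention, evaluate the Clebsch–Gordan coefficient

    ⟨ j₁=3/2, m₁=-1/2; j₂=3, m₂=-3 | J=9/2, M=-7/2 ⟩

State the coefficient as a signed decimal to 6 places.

triangle: 0!·3!·6!/10! = 4320/3628800
(j±m)!: 1!·2!·0!·6!·1!·8! = 58060800
prefactor² = (2J+1)·Δ·N² = 691200
  k=0: +1/(0!·0!·2!·0!·1!·6!) = 1/1440
Σ = 1/1440  ⇒  CG² = 691200·1/1440² = 1/3
CG = +√(1/3) = +0.577350

+0.577350  (= +√(1/3))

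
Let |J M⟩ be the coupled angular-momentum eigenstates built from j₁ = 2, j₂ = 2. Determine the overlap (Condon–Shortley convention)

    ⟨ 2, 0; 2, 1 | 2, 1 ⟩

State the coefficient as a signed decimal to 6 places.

triangle: 2!×2!×2!/7! = 8/5040
(j±m)!: 2!×2!×3!×1!×3!×1! = 144
prefactor² = (2J+1)×Δ×N² = 8/7
  k=1: −1/(1!×1!×1!×2!×1!×0!) = -1/2
  k=2: +1/(2!×0!×0!×1!×2!×1!) = 1/4
Σ = -1/4  ⇒  CG² = 8/7×(-1/4)² = 1/14
CG = −√(1/14) = -0.267261

−√(1/14) = -0.267261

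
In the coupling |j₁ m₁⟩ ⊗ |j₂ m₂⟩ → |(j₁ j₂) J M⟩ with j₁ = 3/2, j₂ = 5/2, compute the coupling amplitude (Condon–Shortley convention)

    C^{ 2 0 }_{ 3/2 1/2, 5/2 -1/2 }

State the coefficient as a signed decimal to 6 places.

−√(1/14) ≈ -0.267261

√[5·2!1!3!/7! · 2!1!2!3!2!2!] = √(8/7)
  +(−1)^0/∏(0,2,1,2,0,1)! = 1/4  (running 1/4)
  +(−1)^1/∏(1,1,0,1,1,2)! = -1/2  (running -1/4)
⟨..|..⟩ = √(8/7)·(-1/4) = -0.267261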